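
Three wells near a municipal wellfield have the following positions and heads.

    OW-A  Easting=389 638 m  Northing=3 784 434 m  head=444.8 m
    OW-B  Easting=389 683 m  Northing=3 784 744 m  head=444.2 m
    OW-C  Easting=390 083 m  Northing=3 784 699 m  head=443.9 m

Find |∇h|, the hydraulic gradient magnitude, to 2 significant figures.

Taking OW-A as reference: OW-B−OW-A = (45, 310, -0.6); OW-C−OW-A = (445, 265, -0.9).
Determinant of the coordinate differences = 45·265 − 445·310 = -126025.
∂h/∂x = [(-0.6)·265 − (-0.9)·310] / -126025 = -0.0009522
∂h/∂y = [45·(-0.9) − 445·(-0.6)] / -126025 = -0.001797
|∇h| = √(-0.0009522² + -0.001797²) = 0.002034

0.0020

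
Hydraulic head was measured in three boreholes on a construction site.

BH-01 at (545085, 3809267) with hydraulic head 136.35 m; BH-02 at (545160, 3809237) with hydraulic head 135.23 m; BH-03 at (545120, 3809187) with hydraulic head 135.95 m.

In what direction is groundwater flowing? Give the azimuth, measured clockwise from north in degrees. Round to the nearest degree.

083°

Three-point gradient (reference BH-01): Δ to BH-02 = (75, -30, -1.12), Δ to BH-03 = (35, -80, -0.40).
∂h/∂x = -0.01568, ∂h/∂y = -0.001859 (det = -4950).
Flow direction (−∇h) has components (+0.01568 E, +0.001859 N).
Azimuth = atan2(E, N) = atan2(+0.01568, +0.001859) = 83.2° ≈ 083°.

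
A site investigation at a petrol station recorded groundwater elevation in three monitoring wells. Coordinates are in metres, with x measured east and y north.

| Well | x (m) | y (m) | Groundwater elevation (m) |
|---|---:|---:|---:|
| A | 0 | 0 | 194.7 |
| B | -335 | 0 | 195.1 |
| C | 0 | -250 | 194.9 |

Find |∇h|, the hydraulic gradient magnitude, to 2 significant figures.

∂h/∂x = (195.1 − 194.7) / (-335 − 0) = -0.001194
∂h/∂y = (194.9 − 194.7) / (-250 − 0) = -0.0008000
|∇h| = √(-0.001194² + -0.0008000²) = 0.001437

0.0014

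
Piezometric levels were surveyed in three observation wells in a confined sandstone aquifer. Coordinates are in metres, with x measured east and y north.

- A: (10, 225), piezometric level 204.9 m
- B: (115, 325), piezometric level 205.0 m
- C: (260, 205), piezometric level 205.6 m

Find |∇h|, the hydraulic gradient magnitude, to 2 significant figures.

0.0032

With h = a·x + b·y + c and A as origin, the differences give:
  105·a + 100·b = +0.1
  250·a + (-20)·b = +0.7
Eliminate b (×(-20) and ×100, subtract): -27100·a = -72.00 → a = ∂h/∂x = +0.002657
Back-substitute: b = ∂h/∂y = -0.001790.
|∇h| = √(0.002657² + -0.001790²) = 0.003204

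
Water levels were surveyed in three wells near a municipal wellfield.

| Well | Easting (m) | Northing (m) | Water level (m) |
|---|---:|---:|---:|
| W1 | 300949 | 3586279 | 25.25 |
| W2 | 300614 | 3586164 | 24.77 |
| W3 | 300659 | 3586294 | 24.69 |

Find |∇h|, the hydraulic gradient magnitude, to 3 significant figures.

0.00225

Three-point gradient (reference W1): Δ to W2 = (-335, -115, -0.48), Δ to W3 = (-290, 15, -0.56).
∂h/∂x = +0.001866, ∂h/∂y = -0.001261 (det = -38375).
|∇h| = √(0.001866² + -0.001261²) = 0.002252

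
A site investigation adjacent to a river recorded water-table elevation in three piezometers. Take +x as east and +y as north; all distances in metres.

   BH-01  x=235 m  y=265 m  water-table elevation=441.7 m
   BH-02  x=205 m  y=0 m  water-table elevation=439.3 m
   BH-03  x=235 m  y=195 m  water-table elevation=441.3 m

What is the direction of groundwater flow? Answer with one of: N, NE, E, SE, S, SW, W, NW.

W

Taking BH-01 as reference: BH-02−BH-01 = (-30, -265, -2.4); BH-03−BH-01 = (0, -70, -0.4).
Determinant of the coordinate differences = (-30)·(-70) − 0·(-265) = 2100.
∂h/∂x = [(-2.4)·(-70) − (-0.4)·(-265)] / 2100 = +0.02952
∂h/∂y = [(-30)·(-0.4) − 0·(-2.4)] / 2100 = +0.005714
Flow = −∇h = (-0.02952 east, -0.005714 north), which points west.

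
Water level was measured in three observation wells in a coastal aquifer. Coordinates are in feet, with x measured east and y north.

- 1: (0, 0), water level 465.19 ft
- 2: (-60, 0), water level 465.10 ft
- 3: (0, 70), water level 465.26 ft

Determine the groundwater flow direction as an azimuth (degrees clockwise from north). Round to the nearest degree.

236°

∂h/∂x = (465.10 − 465.19) / (-60 − 0) = +0.001500
∂h/∂y = (465.26 − 465.19) / (70 − 0) = +0.0010000
Flow direction (−∇h) has components (-0.001500 E, -0.0010000 N).
Azimuth = atan2(E, N) = atan2(-0.001500, -0.0010000) = 236.3° ≈ 236°.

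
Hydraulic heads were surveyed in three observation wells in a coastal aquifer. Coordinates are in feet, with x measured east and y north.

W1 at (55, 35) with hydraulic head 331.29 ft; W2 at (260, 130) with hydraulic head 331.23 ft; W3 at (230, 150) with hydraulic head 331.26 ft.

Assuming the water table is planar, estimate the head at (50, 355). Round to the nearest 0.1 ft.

Differences from W1: to W2 (Δx, Δy, Δh) = (205, 95, -0.06); to W3 = (175, 115, -0.03).
Determinant of the coordinate differences = 205·115 − 175·95 = 6950.
∂h/∂x = [(-0.06)·115 − (-0.03)·95] / 6950 = -0.0005827
∂h/∂y = [205·(-0.03) − 175·(-0.06)] / 6950 = +0.0006259
h(50, 355) = 331.29 + (-0.0005827)·(-5) + (+0.0006259)·(320) = 331.29 +0.003 +0.200 = 331.493 ft.

331.5 ft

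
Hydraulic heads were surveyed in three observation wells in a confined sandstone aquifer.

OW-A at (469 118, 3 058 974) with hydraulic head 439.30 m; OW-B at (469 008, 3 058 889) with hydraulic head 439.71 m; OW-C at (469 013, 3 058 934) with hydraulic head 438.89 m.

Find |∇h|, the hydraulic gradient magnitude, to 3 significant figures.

Three-point gradient (reference OW-A): Δ to OW-B = (-110, -85, +0.41), Δ to OW-C = (-105, -40, -0.41).
∂h/∂x = +0.01133, ∂h/∂y = -0.01948 (det = -4525).
|∇h| = √(0.01133² + -0.01948²) = 0.02254

0.0225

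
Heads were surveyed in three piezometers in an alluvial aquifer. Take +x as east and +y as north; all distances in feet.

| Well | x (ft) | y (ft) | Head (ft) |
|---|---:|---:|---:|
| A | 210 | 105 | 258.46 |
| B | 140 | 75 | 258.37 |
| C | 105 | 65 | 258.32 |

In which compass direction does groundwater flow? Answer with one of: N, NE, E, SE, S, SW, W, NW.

With h = a·x + b·y + c and A as origin, the differences give:
  (-70)·a + (-30)·b = -0.09
  (-105)·a + (-40)·b = -0.14
Eliminate b (×(-40) and ×(-30), subtract): -350·a = -0.600 → a = ∂h/∂x = +0.001714
Back-substitute: b = ∂h/∂y = -0.001000.
Flow = −∇h = (-0.001714 east, +0.001000 north), which points northwest.

NW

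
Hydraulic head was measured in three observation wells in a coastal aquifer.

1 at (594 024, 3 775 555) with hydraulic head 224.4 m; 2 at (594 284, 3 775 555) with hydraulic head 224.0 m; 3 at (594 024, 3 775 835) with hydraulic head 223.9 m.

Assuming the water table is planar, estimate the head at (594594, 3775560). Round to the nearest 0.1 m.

223.5 m

∂h/∂x = (224.0 − 224.4) / (594284 − 594024) = -0.001538
∂h/∂y = (223.9 − 224.4) / (3775835 − 3775555) = -0.001786
h(594594, 3775560) = 224.4 + (-0.001538)·(570) + (-0.001786)·(5) = 224.4 -0.877 -0.009 = 223.514 m.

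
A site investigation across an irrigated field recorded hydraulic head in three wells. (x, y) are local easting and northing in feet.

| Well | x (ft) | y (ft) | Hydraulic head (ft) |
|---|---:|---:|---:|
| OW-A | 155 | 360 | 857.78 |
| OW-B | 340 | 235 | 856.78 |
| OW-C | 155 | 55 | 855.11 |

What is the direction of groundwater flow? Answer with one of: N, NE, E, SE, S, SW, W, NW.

S

Differences from OW-A: to OW-B (Δx, Δy, Δh) = (185, -125, -1.00); to OW-C = (0, -305, -2.67).
Determinant of the coordinate differences = 185·(-305) − 0·(-125) = -56425.
∂h/∂x = [(-1.00)·(-305) − (-2.67)·(-125)] / -56425 = +0.0005095
∂h/∂y = [185·(-2.67) − 0·(-1.00)] / -56425 = +0.008754
Flow = −∇h = (-0.0005095 east, -0.008754 north), which points south.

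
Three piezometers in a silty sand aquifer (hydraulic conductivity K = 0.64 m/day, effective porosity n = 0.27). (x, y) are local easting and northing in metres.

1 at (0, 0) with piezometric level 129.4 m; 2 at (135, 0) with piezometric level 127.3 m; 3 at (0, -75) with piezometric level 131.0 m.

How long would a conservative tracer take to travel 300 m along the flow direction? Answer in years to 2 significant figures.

∂h/∂x = (127.3 − 129.4) / (135 − 0) = -0.01556
∂h/∂y = (131.0 − 129.4) / (-75 − 0) = -0.02133
|∇h| = √(-0.01556² + -0.02133²) = 0.0264
Seepage velocity v = K·i/n = 0.64 × 0.0264 / 0.27 = 0.06258 m/day.
t = 300 / 0.06258 = 4794 days = 13.1 years.

13 years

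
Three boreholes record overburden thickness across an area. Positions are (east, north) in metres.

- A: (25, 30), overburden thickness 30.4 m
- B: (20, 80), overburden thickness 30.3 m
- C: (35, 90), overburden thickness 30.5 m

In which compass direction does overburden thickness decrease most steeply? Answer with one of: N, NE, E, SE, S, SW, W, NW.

With d = a·x + b·y + c and A as origin, the differences give:
  (-5)·a + 50·b = -0.1
  10·a + 60·b = +0.1
Eliminate b (×60 and ×50, subtract): -800·a = -11.00 → a = ∂d/∂x = +0.01375
Back-substitute: b = ∂d/∂y = -0.0006250.
Steepest decrease is along −∇f = (-0.01375 E, +0.0006250 N) → west.

W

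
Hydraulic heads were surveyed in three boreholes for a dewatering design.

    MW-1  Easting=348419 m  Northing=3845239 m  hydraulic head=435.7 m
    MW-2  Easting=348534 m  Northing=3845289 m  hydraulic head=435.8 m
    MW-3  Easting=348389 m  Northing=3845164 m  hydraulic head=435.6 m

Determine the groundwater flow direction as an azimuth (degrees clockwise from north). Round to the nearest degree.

Three-point gradient (reference MW-1): Δ to MW-2 = (115, 50, +0.1), Δ to MW-3 = (-30, -75, -0.1).
∂h/∂x = +0.0003509, ∂h/∂y = +0.001193 (det = -7125).
Flow direction (−∇h) has components (-0.0003509 E, -0.001193 N).
Azimuth = atan2(E, N) = atan2(-0.0003509, -0.001193) = 196.4° ≈ 196°.

196°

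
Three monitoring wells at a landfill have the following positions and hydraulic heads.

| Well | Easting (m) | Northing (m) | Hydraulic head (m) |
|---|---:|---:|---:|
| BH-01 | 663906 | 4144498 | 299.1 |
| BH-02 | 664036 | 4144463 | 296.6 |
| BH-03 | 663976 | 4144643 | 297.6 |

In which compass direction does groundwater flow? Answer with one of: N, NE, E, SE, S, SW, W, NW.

Taking BH-01 as reference: BH-02−BH-01 = (130, -35, -2.5); BH-03−BH-01 = (70, 145, -1.5).
Determinant of the coordinate differences = 130·145 − 70·(-35) = 21300.
∂h/∂x = [(-2.5)·145 − (-1.5)·(-35)] / 21300 = -0.01948
∂h/∂y = [130·(-1.5) − 70·(-2.5)] / 21300 = -0.0009390
Flow = −∇h = (+0.01948 east, +0.0009390 north), which points east.

E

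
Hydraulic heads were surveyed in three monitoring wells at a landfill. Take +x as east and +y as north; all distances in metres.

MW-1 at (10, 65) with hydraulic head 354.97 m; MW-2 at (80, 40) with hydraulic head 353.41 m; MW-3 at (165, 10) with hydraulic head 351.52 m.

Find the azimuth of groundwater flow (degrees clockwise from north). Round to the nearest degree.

124°

Taking MW-1 as reference: MW-2−MW-1 = (70, -25, -1.56); MW-3−MW-1 = (155, -55, -3.45).
Determinant of the coordinate differences = 70·(-55) − 155·(-25) = 25.
∂h/∂x = [(-1.56)·(-55) − (-3.45)·(-25)] / 25 = -0.01800
∂h/∂y = [70·(-3.45) − 155·(-1.56)] / 25 = +0.01200
Flow direction (−∇h) has components (+0.01800 E, -0.01200 N).
Azimuth = atan2(E, N) = atan2(+0.01800, -0.01200) = 123.7° ≈ 124°.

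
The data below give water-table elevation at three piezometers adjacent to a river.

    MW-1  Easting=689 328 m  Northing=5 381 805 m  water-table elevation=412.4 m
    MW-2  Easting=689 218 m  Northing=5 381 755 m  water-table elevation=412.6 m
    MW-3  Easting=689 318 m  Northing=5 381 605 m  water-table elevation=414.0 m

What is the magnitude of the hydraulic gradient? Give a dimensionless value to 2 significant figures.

0.0083

Taking MW-1 as reference: MW-2−MW-1 = (-110, -50, +0.2); MW-3−MW-1 = (-10, -200, +1.6).
Determinant of the coordinate differences = (-110)·(-200) − (-10)·(-50) = 21500.
∂h/∂x = [(+0.2)·(-200) − (+1.6)·(-50)] / 21500 = +0.001860
∂h/∂y = [(-110)·(+1.6) − (-10)·(+0.2)] / 21500 = -0.008093
|∇h| = √(0.001860² + -0.008093²) = 0.008304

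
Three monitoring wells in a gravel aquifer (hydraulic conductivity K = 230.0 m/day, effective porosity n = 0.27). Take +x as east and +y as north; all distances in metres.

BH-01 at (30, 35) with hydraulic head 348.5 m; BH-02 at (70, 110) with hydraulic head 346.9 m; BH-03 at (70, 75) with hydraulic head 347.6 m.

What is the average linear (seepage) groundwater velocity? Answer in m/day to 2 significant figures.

Taking BH-01 as reference: BH-02−BH-01 = (40, 75, -1.6); BH-03−BH-01 = (40, 40, -0.9).
Determinant of the coordinate differences = 40·40 − 40·75 = -1400.
∂h/∂x = [(-1.6)·40 − (-0.9)·75] / -1400 = -0.002500
∂h/∂y = [40·(-0.9) − 40·(-1.6)] / -1400 = -0.02000
|∇h| = √(-0.002500² + -0.02000²) = 0.02016
Seepage velocity v = K·i/n = 230.0 × 0.02016 / 0.27 = 17.17 m/day.

17 m/day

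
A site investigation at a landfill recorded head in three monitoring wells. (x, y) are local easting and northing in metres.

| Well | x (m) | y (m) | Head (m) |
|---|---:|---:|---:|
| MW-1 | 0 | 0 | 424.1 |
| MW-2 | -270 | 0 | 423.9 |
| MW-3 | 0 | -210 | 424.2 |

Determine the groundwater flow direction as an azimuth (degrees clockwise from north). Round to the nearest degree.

303°

∂h/∂x = (423.9 − 424.1) / (-270 − 0) = +0.0007407
∂h/∂y = (424.2 − 424.1) / (-210 − 0) = -0.0004762
Flow direction (−∇h) has components (-0.0007407 E, +0.0004762 N).
Azimuth = atan2(E, N) = atan2(-0.0007407, +0.0004762) = 302.7° ≈ 303°.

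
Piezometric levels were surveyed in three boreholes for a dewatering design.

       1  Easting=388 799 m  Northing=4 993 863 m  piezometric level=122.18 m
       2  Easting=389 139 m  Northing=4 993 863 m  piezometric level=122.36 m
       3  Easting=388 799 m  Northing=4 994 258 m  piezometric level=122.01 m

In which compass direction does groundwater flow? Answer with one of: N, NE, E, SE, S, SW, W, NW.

∂h/∂x = (122.36 − 122.18) / (389139 − 388799) = +0.0005294
∂h/∂y = (122.01 − 122.18) / (4994258 − 4993863) = -0.0004304
Flow = −∇h = (-0.0005294 east, +0.0004304 north), which points northwest.

NW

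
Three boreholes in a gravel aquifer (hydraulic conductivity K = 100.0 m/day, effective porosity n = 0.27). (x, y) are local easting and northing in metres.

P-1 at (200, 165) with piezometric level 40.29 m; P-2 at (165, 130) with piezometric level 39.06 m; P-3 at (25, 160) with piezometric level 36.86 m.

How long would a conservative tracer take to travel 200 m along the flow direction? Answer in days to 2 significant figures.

22 days

Three-point gradient (reference P-1): Δ to P-2 = (-35, -35, -1.23), Δ to P-3 = (-175, -5, -3.43).
∂h/∂x = +0.01914, ∂h/∂y = +0.01600 (det = -5950).
|∇h| = √(0.01914² + 0.01600²) = 0.02495
Seepage velocity v = K·i/n = 100.0 × 0.02495 / 0.27 = 9.241 m/day.
t = 200 / 9.241 = 21.64 days.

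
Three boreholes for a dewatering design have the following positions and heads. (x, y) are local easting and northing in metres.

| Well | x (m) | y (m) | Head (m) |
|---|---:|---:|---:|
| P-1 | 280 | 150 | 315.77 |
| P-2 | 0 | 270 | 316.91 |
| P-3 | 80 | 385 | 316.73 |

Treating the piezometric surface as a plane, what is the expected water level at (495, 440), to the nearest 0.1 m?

315.3 m

Taking P-1 as reference: P-2−P-1 = (-280, 120, +1.14); P-3−P-1 = (-200, 235, +0.96).
Determinant of the coordinate differences = (-280)·235 − (-200)·120 = -41800.
∂h/∂x = [(+1.14)·235 − (+0.96)·120] / -41800 = -0.003653
∂h/∂y = [(-280)·(+0.96) − (-200)·(+1.14)] / -41800 = +0.0009761
h(495, 440) = 315.77 + (-0.003653)·(215) + (+0.0009761)·(290) = 315.77 -0.785 +0.283 = 315.268 m.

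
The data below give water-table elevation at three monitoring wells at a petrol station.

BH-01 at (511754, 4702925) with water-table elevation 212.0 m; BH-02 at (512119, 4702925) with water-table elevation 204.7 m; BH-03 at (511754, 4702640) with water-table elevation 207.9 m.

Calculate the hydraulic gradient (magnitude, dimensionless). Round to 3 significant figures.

∂h/∂x = (204.7 − 212.0) / (512119 − 511754) = -0.02000
∂h/∂y = (207.9 − 212.0) / (4702640 − 4702925) = +0.01439
|∇h| = √(-0.02000² + 0.01439²) = 0.02464

0.0246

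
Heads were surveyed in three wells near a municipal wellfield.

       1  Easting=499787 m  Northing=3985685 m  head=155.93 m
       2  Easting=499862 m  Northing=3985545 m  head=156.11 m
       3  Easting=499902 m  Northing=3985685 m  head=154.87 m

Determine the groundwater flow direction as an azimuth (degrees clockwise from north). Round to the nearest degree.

056°

Differences from 1: to 2 (Δx, Δy, Δh) = (75, -140, +0.18); to 3 = (115, 0, -1.06).
Solve a·Δx + b·Δy = Δh: det = 75·0 − 115·(-140) = 16100.
∂h/∂x = [(+0.18)·0 − (-1.06)·(-140)] / 16100 = -0.009217
∂h/∂y = [75·(-1.06) − 115·(+0.18)] / 16100 = -0.006224
Flow direction (−∇h) has components (+0.009217 E, +0.006224 N).
Azimuth = atan2(E, N) = atan2(+0.009217, +0.006224) = 56.0° ≈ 056°.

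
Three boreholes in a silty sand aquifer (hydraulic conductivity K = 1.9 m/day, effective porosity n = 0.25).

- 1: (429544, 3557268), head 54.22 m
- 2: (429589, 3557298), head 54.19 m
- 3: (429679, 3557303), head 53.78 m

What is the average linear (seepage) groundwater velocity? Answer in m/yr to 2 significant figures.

With h = a·x + b·y + c and 1 as origin, the differences give:
  45·a + 30·b = -0.03
  135·a + 35·b = -0.44
Eliminate b (×35 and ×30, subtract): -2475·a = 12.150 → a = ∂h/∂x = -0.004909
Back-substitute: b = ∂h/∂y = +0.006364.
|∇h| = √(-0.004909² + 0.006364²) = 0.008037
Seepage velocity v = K·i/n = 1.9 × 0.008037 / 0.25 = 0.06108 m/day = 22.31 m/yr.

22 m/yr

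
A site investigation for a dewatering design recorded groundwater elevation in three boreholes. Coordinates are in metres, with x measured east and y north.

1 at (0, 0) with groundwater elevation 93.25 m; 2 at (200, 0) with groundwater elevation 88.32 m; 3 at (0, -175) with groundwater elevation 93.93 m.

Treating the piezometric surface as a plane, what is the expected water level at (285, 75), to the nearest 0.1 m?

∂h/∂x = (88.32 − 93.25) / (200 − 0) = -0.02465
∂h/∂y = (93.93 − 93.25) / (-175 − 0) = -0.003886
h(285, 75) = 93.25 + (-0.02465)·(285) + (-0.003886)·(75) = 93.25 -7.025 -0.291 = 85.933 m.

85.9 m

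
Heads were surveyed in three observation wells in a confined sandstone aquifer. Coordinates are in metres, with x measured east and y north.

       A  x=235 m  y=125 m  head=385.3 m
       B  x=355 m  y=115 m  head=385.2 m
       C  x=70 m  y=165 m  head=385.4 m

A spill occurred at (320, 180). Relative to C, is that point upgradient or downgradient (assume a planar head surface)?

downgradient

Differences from A: to B (Δx, Δy, Δh) = (120, -10, -0.1); to C = (-165, 40, +0.1).
Determinant of the coordinate differences = 120·40 − (-165)·(-10) = 3150.
∂h/∂x = [(-0.1)·40 − (+0.1)·(-10)] / 3150 = -0.0009524
∂h/∂y = [120·(+0.1) − (-165)·(-0.1)] / 3150 = -0.001429
Head at (320, 180) = 385.3 + (-0.0009524)·(85) + (-0.001429)·(55) = 385.14 m.
That is lower than the 385.4 m at C, so the point is downgradient.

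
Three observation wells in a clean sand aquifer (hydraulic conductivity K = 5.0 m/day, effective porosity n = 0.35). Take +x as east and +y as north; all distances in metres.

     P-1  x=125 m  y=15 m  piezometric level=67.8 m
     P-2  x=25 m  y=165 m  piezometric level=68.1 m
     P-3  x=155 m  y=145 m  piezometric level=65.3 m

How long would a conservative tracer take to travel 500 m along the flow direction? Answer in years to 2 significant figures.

Taking P-1 as reference: P-2−P-1 = (-100, 150, +0.3); P-3−P-1 = (30, 130, -2.5).
Determinant of the coordinate differences = (-100)·130 − 30·150 = -17500.
∂h/∂x = [(+0.3)·130 − (-2.5)·150] / -17500 = -0.02366
∂h/∂y = [(-100)·(-2.5) − 30·(+0.3)] / -17500 = -0.01377
|∇h| = √(-0.02366² + -0.01377²) = 0.02738
Seepage velocity v = K·i/n = 5.0 × 0.02738 / 0.35 = 0.3911 m/day.
t = 500 / 0.3911 = 1278 days = 3.5 years.

3.5 years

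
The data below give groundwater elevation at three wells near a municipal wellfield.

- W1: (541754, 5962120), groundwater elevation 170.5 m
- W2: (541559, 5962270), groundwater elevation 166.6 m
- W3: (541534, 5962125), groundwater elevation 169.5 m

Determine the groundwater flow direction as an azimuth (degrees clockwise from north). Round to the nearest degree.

Differences from W1: to W2 (Δx, Δy, Δh) = (-195, 150, -3.9); to W3 = (-220, 5, -1.0).
Solve a·Δx + b·Δy = Δh: det = (-195)·5 − (-220)·150 = 32025.
∂h/∂x = [(-3.9)·5 − (-1.0)·150] / 32025 = +0.004075
∂h/∂y = [(-195)·(-1.0) − (-220)·(-3.9)] / 32025 = -0.02070
Flow direction (−∇h) has components (-0.004075 E, +0.02070 N).
Azimuth = atan2(E, N) = atan2(-0.004075, +0.02070) = 348.9° ≈ 349°.

349°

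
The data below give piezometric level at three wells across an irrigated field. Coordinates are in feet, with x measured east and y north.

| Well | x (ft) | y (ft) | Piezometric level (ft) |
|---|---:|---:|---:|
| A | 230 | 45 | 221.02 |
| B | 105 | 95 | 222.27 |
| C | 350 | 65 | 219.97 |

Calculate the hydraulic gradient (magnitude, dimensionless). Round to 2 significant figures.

Taking A as reference: B−A = (-125, 50, +1.25); C−A = (120, 20, -1.05).
Determinant of the coordinate differences = (-125)·20 − 120·50 = -8500.
∂h/∂x = [(+1.25)·20 − (-1.05)·50] / -8500 = -0.009118
∂h/∂y = [(-125)·(-1.05) − 120·(+1.25)] / -8500 = +0.002206
|∇h| = √(-0.009118² + 0.002206²) = 0.009381

0.0094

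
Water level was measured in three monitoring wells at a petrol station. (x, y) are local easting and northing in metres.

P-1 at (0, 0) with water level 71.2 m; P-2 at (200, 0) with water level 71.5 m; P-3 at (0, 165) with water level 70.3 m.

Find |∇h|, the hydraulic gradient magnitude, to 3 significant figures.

0.00566

∂h/∂x = (71.5 − 71.2) / (200 − 0) = +0.001500
∂h/∂y = (70.3 − 71.2) / (165 − 0) = -0.005455
|∇h| = √(0.001500² + -0.005455²) = 0.005657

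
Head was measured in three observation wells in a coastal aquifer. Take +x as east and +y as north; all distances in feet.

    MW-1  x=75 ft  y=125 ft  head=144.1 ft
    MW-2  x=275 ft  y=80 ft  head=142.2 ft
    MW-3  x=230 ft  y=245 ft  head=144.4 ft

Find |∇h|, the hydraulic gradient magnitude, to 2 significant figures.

With h = a·x + b·y + c and MW-1 as origin, the differences give:
  200·a + (-45)·b = -1.9
  155·a + 120·b = +0.3
Eliminate b (×120 and ×(-45), subtract): 30975·a = -214.50 → a = ∂h/∂x = -0.006925
Back-substitute: b = ∂h/∂y = +0.01144.
|∇h| = √(-0.006925² + 0.01144²) = 0.01337

0.013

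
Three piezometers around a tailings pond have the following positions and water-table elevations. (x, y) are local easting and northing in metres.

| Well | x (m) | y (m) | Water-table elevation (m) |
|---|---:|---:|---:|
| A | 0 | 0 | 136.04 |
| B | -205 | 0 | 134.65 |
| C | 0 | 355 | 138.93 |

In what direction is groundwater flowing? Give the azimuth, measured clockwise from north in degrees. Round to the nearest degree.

220°

∂h/∂x = (134.65 − 136.04) / (-205 − 0) = +0.006780
∂h/∂y = (138.93 − 136.04) / (355 − 0) = +0.008141
Flow direction (−∇h) has components (-0.006780 E, -0.008141 N).
Azimuth = atan2(E, N) = atan2(-0.006780, -0.008141) = 219.8° ≈ 220°.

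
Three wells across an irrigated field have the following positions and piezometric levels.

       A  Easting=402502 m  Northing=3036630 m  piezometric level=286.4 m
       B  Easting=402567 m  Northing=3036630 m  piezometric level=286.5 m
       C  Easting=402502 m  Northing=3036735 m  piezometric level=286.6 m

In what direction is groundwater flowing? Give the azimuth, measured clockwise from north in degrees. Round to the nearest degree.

219°

∂h/∂x = (286.5 − 286.4) / (402567 − 402502) = +0.001538
∂h/∂y = (286.6 − 286.4) / (3036735 − 3036630) = +0.001905
Flow direction (−∇h) has components (-0.001538 E, -0.001905 N).
Azimuth = atan2(E, N) = atan2(-0.001538, -0.001905) = 218.9° ≈ 219°.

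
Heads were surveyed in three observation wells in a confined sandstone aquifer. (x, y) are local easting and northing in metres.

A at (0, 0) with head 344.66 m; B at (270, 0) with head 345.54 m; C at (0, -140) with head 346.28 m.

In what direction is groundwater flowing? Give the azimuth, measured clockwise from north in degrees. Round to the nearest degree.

344°

∂h/∂x = (345.54 − 344.66) / (270 − 0) = +0.003259
∂h/∂y = (346.28 − 344.66) / (-140 − 0) = -0.01157
Flow direction (−∇h) has components (-0.003259 E, +0.01157 N).
Azimuth = atan2(E, N) = atan2(-0.003259, +0.01157) = 344.3° ≈ 344°.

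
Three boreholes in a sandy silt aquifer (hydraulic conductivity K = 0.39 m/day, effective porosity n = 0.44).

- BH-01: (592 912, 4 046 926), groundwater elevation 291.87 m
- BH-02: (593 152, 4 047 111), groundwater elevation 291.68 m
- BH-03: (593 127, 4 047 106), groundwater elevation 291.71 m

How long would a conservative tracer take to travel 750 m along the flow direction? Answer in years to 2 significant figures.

1500 years

With h = a·x + b·y + c and BH-01 as origin, the differences give:
  240·a + 185·b = -0.19
  215·a + 180·b = -0.16
Eliminate b (×180 and ×185, subtract): 3425·a = -4.600 → a = ∂h/∂x = -0.001343
Back-substitute: b = ∂h/∂y = +0.0007153.
|∇h| = √(-0.001343² + 0.0007153²) = 0.001522
Seepage velocity v = K·i/n = 0.39 × 0.001522 / 0.44 = 0.001349 m/day.
t = 750 / 0.001349 = 5.56e+05 days = 1.52e+03 years.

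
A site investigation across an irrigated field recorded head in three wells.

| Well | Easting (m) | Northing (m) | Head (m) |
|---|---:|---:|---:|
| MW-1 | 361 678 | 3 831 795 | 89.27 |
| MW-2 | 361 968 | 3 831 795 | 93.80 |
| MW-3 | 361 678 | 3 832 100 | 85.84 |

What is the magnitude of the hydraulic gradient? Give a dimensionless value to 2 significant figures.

0.019

∂h/∂x = (93.80 − 89.27) / (361968 − 361678) = +0.01562
∂h/∂y = (85.84 − 89.27) / (3832100 − 3831795) = -0.01125
|∇h| = √(0.01562² + -0.01125²) = 0.01925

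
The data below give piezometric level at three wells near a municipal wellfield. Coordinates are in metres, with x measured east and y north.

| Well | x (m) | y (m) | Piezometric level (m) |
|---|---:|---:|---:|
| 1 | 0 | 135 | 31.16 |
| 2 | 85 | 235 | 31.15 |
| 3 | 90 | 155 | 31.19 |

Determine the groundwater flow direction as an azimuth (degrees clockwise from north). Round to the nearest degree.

317°

With h = a·x + b·y + c and 1 as origin, the differences give:
  85·a + 100·b = -0.01
  90·a + 20·b = +0.03
Eliminate b (×20 and ×100, subtract): -7300·a = -3.200 → a = ∂h/∂x = +0.0004384
Back-substitute: b = ∂h/∂y = -0.0004726.
Flow direction (−∇h) has components (-0.0004384 E, +0.0004726 N).
Azimuth = atan2(E, N) = atan2(-0.0004384, +0.0004726) = 317.2° ≈ 317°.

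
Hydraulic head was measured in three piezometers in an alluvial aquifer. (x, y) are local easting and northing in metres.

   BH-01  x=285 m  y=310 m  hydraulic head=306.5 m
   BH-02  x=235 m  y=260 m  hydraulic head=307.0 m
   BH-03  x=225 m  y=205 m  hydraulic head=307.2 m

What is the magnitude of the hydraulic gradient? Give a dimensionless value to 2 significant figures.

Taking BH-01 as reference: BH-02−BH-01 = (-50, -50, +0.5); BH-03−BH-01 = (-60, -105, +0.7).
Determinant of the coordinate differences = (-50)·(-105) − (-60)·(-50) = 2250.
∂h/∂x = [(+0.5)·(-105) − (+0.7)·(-50)] / 2250 = -0.007778
∂h/∂y = [(-50)·(+0.7) − (-60)·(+0.5)] / 2250 = -0.002222
|∇h| = √(-0.007778² + -0.002222²) = 0.008089

0.0081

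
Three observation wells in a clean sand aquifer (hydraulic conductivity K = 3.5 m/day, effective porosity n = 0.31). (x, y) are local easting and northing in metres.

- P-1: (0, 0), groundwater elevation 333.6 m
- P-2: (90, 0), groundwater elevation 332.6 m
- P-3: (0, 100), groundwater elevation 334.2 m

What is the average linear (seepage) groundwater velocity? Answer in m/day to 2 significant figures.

∂h/∂x = (332.6 − 333.6) / (90 − 0) = -0.01111
∂h/∂y = (334.2 − 333.6) / (100 − 0) = +0.006000
|∇h| = √(-0.01111² + 0.006000²) = 0.01263
Seepage velocity v = K·i/n = 3.5 × 0.01263 / 0.31 = 0.1426 m/day.

0.14 m/day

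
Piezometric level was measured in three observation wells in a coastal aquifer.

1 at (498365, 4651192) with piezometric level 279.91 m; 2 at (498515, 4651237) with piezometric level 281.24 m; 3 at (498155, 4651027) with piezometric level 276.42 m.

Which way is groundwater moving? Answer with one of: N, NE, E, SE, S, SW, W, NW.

Taking 1 as reference: 2−1 = (150, 45, +1.33); 3−1 = (-210, -165, -3.49).
Solve a·Δx + b·Δy = Δh: det = 150·(-165) − (-210)·45 = -15300.
∂h/∂x = [(+1.33)·(-165) − (-3.49)·45] / -15300 = +0.004078
∂h/∂y = [150·(-3.49) − (-210)·(+1.33)] / -15300 = +0.01596
Flow = −∇h = (-0.004078 east, -0.01596 north), which points south.

S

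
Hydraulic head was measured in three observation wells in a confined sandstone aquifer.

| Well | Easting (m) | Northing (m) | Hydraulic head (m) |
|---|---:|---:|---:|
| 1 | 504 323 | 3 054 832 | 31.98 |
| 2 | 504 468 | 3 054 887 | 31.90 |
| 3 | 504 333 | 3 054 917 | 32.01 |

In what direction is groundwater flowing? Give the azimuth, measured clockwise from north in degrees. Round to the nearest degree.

121°

With h = a·x + b·y + c and 1 as origin, the differences give:
  145·a + 55·b = -0.08
  10·a + 85·b = +0.03
Eliminate b (×85 and ×55, subtract): 11775·a = -8.450 → a = ∂h/∂x = -0.0007176
Back-substitute: b = ∂h/∂y = +0.0004374.
Flow direction (−∇h) has components (+0.0007176 E, -0.0004374 N).
Azimuth = atan2(E, N) = atan2(+0.0007176, -0.0004374) = 121.4° ≈ 121°.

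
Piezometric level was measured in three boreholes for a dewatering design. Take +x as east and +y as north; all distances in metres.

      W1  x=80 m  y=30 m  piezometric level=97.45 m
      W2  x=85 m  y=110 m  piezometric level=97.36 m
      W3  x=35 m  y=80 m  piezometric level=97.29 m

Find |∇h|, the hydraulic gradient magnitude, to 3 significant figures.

Differences from W1: to W2 (Δx, Δy, Δh) = (5, 80, -0.09); to W3 = (-45, 50, -0.16).
Determinant of the coordinate differences = 5·50 − (-45)·80 = 3850.
∂h/∂x = [(-0.09)·50 − (-0.16)·80] / 3850 = +0.002156
∂h/∂y = [5·(-0.16) − (-45)·(-0.09)] / 3850 = -0.001260
|∇h| = √(0.002156² + -0.001260²) = 0.002497

0.00250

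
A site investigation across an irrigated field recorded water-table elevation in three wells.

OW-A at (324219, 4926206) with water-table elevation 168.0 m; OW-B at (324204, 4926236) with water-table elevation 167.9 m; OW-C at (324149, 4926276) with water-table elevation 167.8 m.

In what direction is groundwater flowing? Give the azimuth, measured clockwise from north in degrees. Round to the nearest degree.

014°

With h = a·x + b·y + c and OW-A as origin, the differences give:
  (-15)·a + 30·b = -0.1
  (-70)·a + 70·b = -0.2
Eliminate b (×70 and ×30, subtract): 1050·a = -1.00 → a = ∂h/∂x = -0.0009524
Back-substitute: b = ∂h/∂y = -0.003810.
Flow direction (−∇h) has components (+0.0009524 E, +0.003810 N).
Azimuth = atan2(E, N) = atan2(+0.0009524, +0.003810) = 14.0° ≈ 014°.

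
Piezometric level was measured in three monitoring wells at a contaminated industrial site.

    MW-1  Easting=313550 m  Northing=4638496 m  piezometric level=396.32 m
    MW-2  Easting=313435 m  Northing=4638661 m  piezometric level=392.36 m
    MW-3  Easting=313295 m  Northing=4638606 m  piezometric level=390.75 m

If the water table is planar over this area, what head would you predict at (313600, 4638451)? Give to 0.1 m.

Taking MW-1 as reference: MW-2−MW-1 = (-115, 165, -3.96); MW-3−MW-1 = (-255, 110, -5.57).
Determinant of the coordinate differences = (-115)·110 − (-255)·165 = 29425.
∂h/∂x = [(-3.96)·110 − (-5.57)·165] / 29425 = +0.01643
∂h/∂y = [(-115)·(-5.57) − (-255)·(-3.96)] / 29425 = -0.01255
h(313600, 4638451) = 396.32 + (+0.01643)·(50) + (-0.01255)·(-45) = 396.32 +0.821 +0.565 = 397.706 m.

397.7 m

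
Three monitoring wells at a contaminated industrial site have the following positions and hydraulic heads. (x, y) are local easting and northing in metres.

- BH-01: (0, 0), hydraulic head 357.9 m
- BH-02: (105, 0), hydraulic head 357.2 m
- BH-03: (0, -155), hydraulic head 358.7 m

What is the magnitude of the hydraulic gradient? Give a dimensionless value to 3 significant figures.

∂h/∂x = (357.2 − 357.9) / (105 − 0) = -0.006667
∂h/∂y = (358.7 − 357.9) / (-155 − 0) = -0.005161
|∇h| = √(-0.006667² + -0.005161²) = 0.008431

0.00843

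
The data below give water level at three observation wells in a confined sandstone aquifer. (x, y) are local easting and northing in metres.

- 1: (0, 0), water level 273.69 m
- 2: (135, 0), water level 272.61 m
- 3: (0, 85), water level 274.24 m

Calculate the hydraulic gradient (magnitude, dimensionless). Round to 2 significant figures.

0.010

∂h/∂x = (272.61 − 273.69) / (135 − 0) = -0.008000
∂h/∂y = (274.24 − 273.69) / (85 − 0) = +0.006471
|∇h| = √(-0.008000² + 0.006471²) = 0.01029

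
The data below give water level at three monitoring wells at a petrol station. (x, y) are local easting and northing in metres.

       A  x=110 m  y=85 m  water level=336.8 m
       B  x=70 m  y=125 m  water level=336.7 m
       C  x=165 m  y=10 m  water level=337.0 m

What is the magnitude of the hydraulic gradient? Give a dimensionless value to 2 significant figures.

With h = a·x + b·y + c and A as origin, the differences give:
  (-40)·a + 40·b = -0.1
  55·a + (-75)·b = +0.2
Eliminate b (×(-75) and ×40, subtract): 800·a = -0.50 → a = ∂h/∂x = -0.0006250
Back-substitute: b = ∂h/∂y = -0.003125.
|∇h| = √(-0.0006250² + -0.003125²) = 0.003187

0.0032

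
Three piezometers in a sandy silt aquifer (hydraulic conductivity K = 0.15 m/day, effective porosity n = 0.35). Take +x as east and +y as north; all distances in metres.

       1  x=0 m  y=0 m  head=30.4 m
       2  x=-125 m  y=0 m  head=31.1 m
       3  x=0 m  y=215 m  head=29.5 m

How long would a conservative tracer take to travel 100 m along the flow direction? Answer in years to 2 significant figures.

91 years

∂h/∂x = (31.1 − 30.4) / (-125 − 0) = -0.005600
∂h/∂y = (29.5 − 30.4) / (215 − 0) = -0.004186
|∇h| = √(-0.005600² + -0.004186²) = 0.006992
Seepage velocity v = K·i/n = 0.15 × 0.006992 / 0.35 = 0.002997 m/day.
t = 100 / 0.002997 = 3.337e+04 days = 91.4 years.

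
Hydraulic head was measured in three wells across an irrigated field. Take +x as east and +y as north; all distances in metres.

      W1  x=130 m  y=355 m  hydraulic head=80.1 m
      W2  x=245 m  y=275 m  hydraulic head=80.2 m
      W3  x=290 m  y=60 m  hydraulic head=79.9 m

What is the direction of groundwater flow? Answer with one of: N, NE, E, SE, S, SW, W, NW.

SW

With h = a·x + b·y + c and W1 as origin, the differences give:
  115·a + (-80)·b = +0.1
  160·a + (-295)·b = -0.2
Eliminate b (×(-295) and ×(-80), subtract): -21125·a = -45.50 → a = ∂h/∂x = +0.002154
Back-substitute: b = ∂h/∂y = +0.001846.
Flow = −∇h = (-0.002154 east, -0.001846 north), which points southwest.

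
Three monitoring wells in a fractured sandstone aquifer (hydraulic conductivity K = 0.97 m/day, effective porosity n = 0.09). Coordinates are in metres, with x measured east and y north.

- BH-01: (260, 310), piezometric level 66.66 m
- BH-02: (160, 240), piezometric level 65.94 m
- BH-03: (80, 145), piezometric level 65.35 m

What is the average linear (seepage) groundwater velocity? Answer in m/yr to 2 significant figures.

With h = a·x + b·y + c and BH-01 as origin, the differences give:
  (-100)·a + (-70)·b = -0.72
  (-180)·a + (-165)·b = -1.31
Eliminate b (×(-165) and ×(-70), subtract): 3900·a = 27.100 → a = ∂h/∂x = +0.006949
Back-substitute: b = ∂h/∂y = +0.0003590.
|∇h| = √(0.006949² + 0.0003590²) = 0.006958
Seepage velocity v = K·i/n = 0.97 × 0.006958 / 0.09 = 0.07499 m/day = 27.39 m/yr.

27 m/yr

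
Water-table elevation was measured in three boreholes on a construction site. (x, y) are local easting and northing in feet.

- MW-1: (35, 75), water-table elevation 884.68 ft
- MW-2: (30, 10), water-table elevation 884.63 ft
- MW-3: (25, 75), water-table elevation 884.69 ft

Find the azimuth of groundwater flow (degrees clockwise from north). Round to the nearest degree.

130°

Differences from MW-1: to MW-2 (Δx, Δy, Δh) = (-5, -65, -0.05); to MW-3 = (-10, 0, +0.01).
Solve a·Δx + b·Δy = Δh: det = (-5)·0 − (-10)·(-65) = -650.
∂h/∂x = [(-0.05)·0 − (+0.01)·(-65)] / -650 = -0.001000
∂h/∂y = [(-5)·(+0.01) − (-10)·(-0.05)] / -650 = +0.0008462
Flow direction (−∇h) has components (+0.001000 E, -0.0008462 N).
Azimuth = atan2(E, N) = atan2(+0.001000, -0.0008462) = 130.2° ≈ 130°.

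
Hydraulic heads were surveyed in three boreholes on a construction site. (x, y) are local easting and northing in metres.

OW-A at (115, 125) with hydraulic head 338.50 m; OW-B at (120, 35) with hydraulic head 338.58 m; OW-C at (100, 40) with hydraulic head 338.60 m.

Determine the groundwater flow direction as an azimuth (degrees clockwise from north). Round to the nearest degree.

Differences from OW-A: to OW-B (Δx, Δy, Δh) = (5, -90, +0.08); to OW-C = (-15, -85, +0.10).
Determinant of the coordinate differences = 5·(-85) − (-15)·(-90) = -1775.
∂h/∂x = [(+0.08)·(-85) − (+0.10)·(-90)] / -1775 = -0.001239
∂h/∂y = [5·(+0.10) − (-15)·(+0.08)] / -1775 = -0.0009577
Flow direction (−∇h) has components (+0.001239 E, +0.0009577 N).
Azimuth = atan2(E, N) = atan2(+0.001239, +0.0009577) = 52.3° ≈ 052°.

052°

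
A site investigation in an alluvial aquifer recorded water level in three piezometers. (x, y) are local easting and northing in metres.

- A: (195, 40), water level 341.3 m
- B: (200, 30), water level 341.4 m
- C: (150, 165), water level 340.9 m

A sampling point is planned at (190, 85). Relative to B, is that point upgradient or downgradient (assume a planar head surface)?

upgradient

Taking A as reference: B−A = (5, -10, +0.1); C−A = (-45, 125, -0.4).
Determinant of the coordinate differences = 5·125 − (-45)·(-10) = 175.
∂h/∂x = [(+0.1)·125 − (-0.4)·(-10)] / 175 = +0.04857
∂h/∂y = [5·(-0.4) − (-45)·(+0.1)] / 175 = +0.01429
Head at (190, 85) = 341.3 + (+0.04857)·(-5) + (+0.01429)·(45) = 341.70 m.
That is higher than the 341.4 m at B, so the point is upgradient.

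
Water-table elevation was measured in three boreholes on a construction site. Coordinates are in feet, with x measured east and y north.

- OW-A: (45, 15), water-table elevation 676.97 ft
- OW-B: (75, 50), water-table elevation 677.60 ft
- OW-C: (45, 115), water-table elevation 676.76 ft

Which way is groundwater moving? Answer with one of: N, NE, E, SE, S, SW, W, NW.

Taking OW-A as reference: OW-B−OW-A = (30, 35, +0.63); OW-C−OW-A = (0, 100, -0.21).
Solve a·Δx + b·Δy = Δh: det = 30·100 − 0·35 = 3000.
∂h/∂x = [(+0.63)·100 − (-0.21)·35] / 3000 = +0.02345
∂h/∂y = [30·(-0.21) − 0·(+0.63)] / 3000 = -0.002100
Flow = −∇h = (-0.02345 east, +0.002100 north), which points west.

W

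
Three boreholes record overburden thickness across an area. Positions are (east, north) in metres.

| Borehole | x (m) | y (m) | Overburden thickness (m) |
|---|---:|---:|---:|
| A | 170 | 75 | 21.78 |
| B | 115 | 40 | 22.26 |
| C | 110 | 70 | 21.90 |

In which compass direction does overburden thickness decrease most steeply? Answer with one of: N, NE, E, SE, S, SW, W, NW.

Taking A as reference: B−A = (-55, -35, +0.48); C−A = (-60, -5, +0.12).
Determinant of the coordinate differences = (-55)·(-5) − (-60)·(-35) = -1825.
∂d/∂x = [(+0.48)·(-5) − (+0.12)·(-35)] / -1825 = -0.0009863
∂d/∂y = [(-55)·(+0.12) − (-60)·(+0.48)] / -1825 = -0.01216
Steepest decrease is along −∇f = (+0.0009863 E, +0.01216 N) → north.

N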